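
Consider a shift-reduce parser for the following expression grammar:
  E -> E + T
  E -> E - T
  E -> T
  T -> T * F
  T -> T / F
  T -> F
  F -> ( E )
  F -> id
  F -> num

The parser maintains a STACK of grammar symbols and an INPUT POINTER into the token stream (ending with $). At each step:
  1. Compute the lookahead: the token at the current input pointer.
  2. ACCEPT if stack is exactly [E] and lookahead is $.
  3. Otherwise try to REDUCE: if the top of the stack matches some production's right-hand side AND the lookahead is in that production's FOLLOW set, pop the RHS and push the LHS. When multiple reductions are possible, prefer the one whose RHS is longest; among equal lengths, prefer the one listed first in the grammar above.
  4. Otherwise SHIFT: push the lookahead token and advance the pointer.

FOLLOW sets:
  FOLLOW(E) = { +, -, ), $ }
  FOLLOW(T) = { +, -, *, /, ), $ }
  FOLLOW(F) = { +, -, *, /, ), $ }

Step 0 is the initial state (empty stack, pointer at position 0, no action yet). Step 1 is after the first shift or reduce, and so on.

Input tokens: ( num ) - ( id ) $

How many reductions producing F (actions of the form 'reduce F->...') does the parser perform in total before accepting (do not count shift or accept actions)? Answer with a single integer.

Step 1: shift (. Stack=[(] ptr=1 lookahead=num remaining=[num ) - ( id ) $]
Step 2: shift num. Stack=[( num] ptr=2 lookahead=) remaining=[) - ( id ) $]
Step 3: reduce F->num. Stack=[( F] ptr=2 lookahead=) remaining=[) - ( id ) $]
Step 4: reduce T->F. Stack=[( T] ptr=2 lookahead=) remaining=[) - ( id ) $]
Step 5: reduce E->T. Stack=[( E] ptr=2 lookahead=) remaining=[) - ( id ) $]
Step 6: shift ). Stack=[( E )] ptr=3 lookahead=- remaining=[- ( id ) $]
Step 7: reduce F->( E ). Stack=[F] ptr=3 lookahead=- remaining=[- ( id ) $]
Step 8: reduce T->F. Stack=[T] ptr=3 lookahead=- remaining=[- ( id ) $]
Step 9: reduce E->T. Stack=[E] ptr=3 lookahead=- remaining=[- ( id ) $]
Step 10: shift -. Stack=[E -] ptr=4 lookahead=( remaining=[( id ) $]
Step 11: shift (. Stack=[E - (] ptr=5 lookahead=id remaining=[id ) $]
Step 12: shift id. Stack=[E - ( id] ptr=6 lookahead=) remaining=[) $]
Step 13: reduce F->id. Stack=[E - ( F] ptr=6 lookahead=) remaining=[) $]
Step 14: reduce T->F. Stack=[E - ( T] ptr=6 lookahead=) remaining=[) $]
Step 15: reduce E->T. Stack=[E - ( E] ptr=6 lookahead=) remaining=[) $]
Step 16: shift ). Stack=[E - ( E )] ptr=7 lookahead=$ remaining=[$]
Step 17: reduce F->( E ). Stack=[E - F] ptr=7 lookahead=$ remaining=[$]
Step 18: reduce T->F. Stack=[E - T] ptr=7 lookahead=$ remaining=[$]
Step 19: reduce E->E - T. Stack=[E] ptr=7 lookahead=$ remaining=[$]
Step 20: accept. Stack=[E] ptr=7 lookahead=$ remaining=[$]

Answer: 4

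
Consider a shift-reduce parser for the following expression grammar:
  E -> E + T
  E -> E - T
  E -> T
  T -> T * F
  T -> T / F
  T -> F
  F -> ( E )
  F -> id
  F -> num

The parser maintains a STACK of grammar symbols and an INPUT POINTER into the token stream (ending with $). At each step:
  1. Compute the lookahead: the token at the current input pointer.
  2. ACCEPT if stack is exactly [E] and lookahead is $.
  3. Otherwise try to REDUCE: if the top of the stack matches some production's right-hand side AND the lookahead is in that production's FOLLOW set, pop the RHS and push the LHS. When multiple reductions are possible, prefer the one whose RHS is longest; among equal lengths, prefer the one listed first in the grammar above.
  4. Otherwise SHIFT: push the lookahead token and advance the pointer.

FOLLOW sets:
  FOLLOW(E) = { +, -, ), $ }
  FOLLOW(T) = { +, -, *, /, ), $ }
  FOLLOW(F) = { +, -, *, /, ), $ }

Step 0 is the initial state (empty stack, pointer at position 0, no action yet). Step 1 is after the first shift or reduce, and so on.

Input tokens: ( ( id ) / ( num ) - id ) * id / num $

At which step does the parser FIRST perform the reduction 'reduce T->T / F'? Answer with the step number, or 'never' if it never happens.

Step 1: shift (. Stack=[(] ptr=1 lookahead=( remaining=[( id ) / ( num ) - id ) * id / num $]
Step 2: shift (. Stack=[( (] ptr=2 lookahead=id remaining=[id ) / ( num ) - id ) * id / num $]
Step 3: shift id. Stack=[( ( id] ptr=3 lookahead=) remaining=[) / ( num ) - id ) * id / num $]
Step 4: reduce F->id. Stack=[( ( F] ptr=3 lookahead=) remaining=[) / ( num ) - id ) * id / num $]
Step 5: reduce T->F. Stack=[( ( T] ptr=3 lookahead=) remaining=[) / ( num ) - id ) * id / num $]
Step 6: reduce E->T. Stack=[( ( E] ptr=3 lookahead=) remaining=[) / ( num ) - id ) * id / num $]
Step 7: shift ). Stack=[( ( E )] ptr=4 lookahead=/ remaining=[/ ( num ) - id ) * id / num $]
Step 8: reduce F->( E ). Stack=[( F] ptr=4 lookahead=/ remaining=[/ ( num ) - id ) * id / num $]
Step 9: reduce T->F. Stack=[( T] ptr=4 lookahead=/ remaining=[/ ( num ) - id ) * id / num $]
Step 10: shift /. Stack=[( T /] ptr=5 lookahead=( remaining=[( num ) - id ) * id / num $]
Step 11: shift (. Stack=[( T / (] ptr=6 lookahead=num remaining=[num ) - id ) * id / num $]
Step 12: shift num. Stack=[( T / ( num] ptr=7 lookahead=) remaining=[) - id ) * id / num $]
Step 13: reduce F->num. Stack=[( T / ( F] ptr=7 lookahead=) remaining=[) - id ) * id / num $]
Step 14: reduce T->F. Stack=[( T / ( T] ptr=7 lookahead=) remaining=[) - id ) * id / num $]
Step 15: reduce E->T. Stack=[( T / ( E] ptr=7 lookahead=) remaining=[) - id ) * id / num $]
Step 16: shift ). Stack=[( T / ( E )] ptr=8 lookahead=- remaining=[- id ) * id / num $]
Step 17: reduce F->( E ). Stack=[( T / F] ptr=8 lookahead=- remaining=[- id ) * id / num $]
Step 18: reduce T->T / F. Stack=[( T] ptr=8 lookahead=- remaining=[- id ) * id / num $]

Answer: 18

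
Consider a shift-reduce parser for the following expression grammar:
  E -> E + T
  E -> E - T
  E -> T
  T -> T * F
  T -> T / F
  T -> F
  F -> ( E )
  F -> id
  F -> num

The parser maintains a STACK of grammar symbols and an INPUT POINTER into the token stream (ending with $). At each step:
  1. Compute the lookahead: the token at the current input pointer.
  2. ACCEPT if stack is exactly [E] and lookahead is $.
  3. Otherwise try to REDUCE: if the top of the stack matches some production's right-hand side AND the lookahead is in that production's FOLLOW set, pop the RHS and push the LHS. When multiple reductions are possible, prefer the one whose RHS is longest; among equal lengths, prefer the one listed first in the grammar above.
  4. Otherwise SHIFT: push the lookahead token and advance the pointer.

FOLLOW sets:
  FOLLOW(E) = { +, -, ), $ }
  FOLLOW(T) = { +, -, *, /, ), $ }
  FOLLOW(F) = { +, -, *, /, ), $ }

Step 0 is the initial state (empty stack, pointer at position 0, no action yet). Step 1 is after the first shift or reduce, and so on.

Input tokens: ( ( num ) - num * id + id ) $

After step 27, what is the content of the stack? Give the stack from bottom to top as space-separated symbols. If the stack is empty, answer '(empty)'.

Step 1: shift (. Stack=[(] ptr=1 lookahead=( remaining=[( num ) - num * id + id ) $]
Step 2: shift (. Stack=[( (] ptr=2 lookahead=num remaining=[num ) - num * id + id ) $]
Step 3: shift num. Stack=[( ( num] ptr=3 lookahead=) remaining=[) - num * id + id ) $]
Step 4: reduce F->num. Stack=[( ( F] ptr=3 lookahead=) remaining=[) - num * id + id ) $]
Step 5: reduce T->F. Stack=[( ( T] ptr=3 lookahead=) remaining=[) - num * id + id ) $]
Step 6: reduce E->T. Stack=[( ( E] ptr=3 lookahead=) remaining=[) - num * id + id ) $]
Step 7: shift ). Stack=[( ( E )] ptr=4 lookahead=- remaining=[- num * id + id ) $]
Step 8: reduce F->( E ). Stack=[( F] ptr=4 lookahead=- remaining=[- num * id + id ) $]
Step 9: reduce T->F. Stack=[( T] ptr=4 lookahead=- remaining=[- num * id + id ) $]
Step 10: reduce E->T. Stack=[( E] ptr=4 lookahead=- remaining=[- num * id + id ) $]
Step 11: shift -. Stack=[( E -] ptr=5 lookahead=num remaining=[num * id + id ) $]
Step 12: shift num. Stack=[( E - num] ptr=6 lookahead=* remaining=[* id + id ) $]
Step 13: reduce F->num. Stack=[( E - F] ptr=6 lookahead=* remaining=[* id + id ) $]
Step 14: reduce T->F. Stack=[( E - T] ptr=6 lookahead=* remaining=[* id + id ) $]
Step 15: shift *. Stack=[( E - T *] ptr=7 lookahead=id remaining=[id + id ) $]
Step 16: shift id. Stack=[( E - T * id] ptr=8 lookahead=+ remaining=[+ id ) $]
Step 17: reduce F->id. Stack=[( E - T * F] ptr=8 lookahead=+ remaining=[+ id ) $]
Step 18: reduce T->T * F. Stack=[( E - T] ptr=8 lookahead=+ remaining=[+ id ) $]
Step 19: reduce E->E - T. Stack=[( E] ptr=8 lookahead=+ remaining=[+ id ) $]
Step 20: shift +. Stack=[( E +] ptr=9 lookahead=id remaining=[id ) $]
Step 21: shift id. Stack=[( E + id] ptr=10 lookahead=) remaining=[) $]
Step 22: reduce F->id. Stack=[( E + F] ptr=10 lookahead=) remaining=[) $]
Step 23: reduce T->F. Stack=[( E + T] ptr=10 lookahead=) remaining=[) $]
Step 24: reduce E->E + T. Stack=[( E] ptr=10 lookahead=) remaining=[) $]
Step 25: shift ). Stack=[( E )] ptr=11 lookahead=$ remaining=[$]
Step 26: reduce F->( E ). Stack=[F] ptr=11 lookahead=$ remaining=[$]
Step 27: reduce T->F. Stack=[T] ptr=11 lookahead=$ remaining=[$]

Answer: T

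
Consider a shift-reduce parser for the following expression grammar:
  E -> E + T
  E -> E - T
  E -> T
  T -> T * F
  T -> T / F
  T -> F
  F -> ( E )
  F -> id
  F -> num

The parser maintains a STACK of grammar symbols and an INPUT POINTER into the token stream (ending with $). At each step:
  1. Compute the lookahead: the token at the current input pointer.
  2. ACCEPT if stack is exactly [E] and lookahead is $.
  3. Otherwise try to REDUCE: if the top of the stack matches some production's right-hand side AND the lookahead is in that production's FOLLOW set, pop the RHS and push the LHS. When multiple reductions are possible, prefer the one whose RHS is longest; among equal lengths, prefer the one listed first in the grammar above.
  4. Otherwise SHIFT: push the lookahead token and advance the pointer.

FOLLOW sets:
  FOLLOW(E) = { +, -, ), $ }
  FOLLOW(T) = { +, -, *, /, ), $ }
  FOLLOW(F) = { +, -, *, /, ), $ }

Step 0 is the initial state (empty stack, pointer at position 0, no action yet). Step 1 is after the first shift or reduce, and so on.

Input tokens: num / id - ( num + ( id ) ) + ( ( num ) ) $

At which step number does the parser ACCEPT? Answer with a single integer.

Step 1: shift num. Stack=[num] ptr=1 lookahead=/ remaining=[/ id - ( num + ( id ) ) + ( ( num ) ) $]
Step 2: reduce F->num. Stack=[F] ptr=1 lookahead=/ remaining=[/ id - ( num + ( id ) ) + ( ( num ) ) $]
Step 3: reduce T->F. Stack=[T] ptr=1 lookahead=/ remaining=[/ id - ( num + ( id ) ) + ( ( num ) ) $]
Step 4: shift /. Stack=[T /] ptr=2 lookahead=id remaining=[id - ( num + ( id ) ) + ( ( num ) ) $]
Step 5: shift id. Stack=[T / id] ptr=3 lookahead=- remaining=[- ( num + ( id ) ) + ( ( num ) ) $]
Step 6: reduce F->id. Stack=[T / F] ptr=3 lookahead=- remaining=[- ( num + ( id ) ) + ( ( num ) ) $]
Step 7: reduce T->T / F. Stack=[T] ptr=3 lookahead=- remaining=[- ( num + ( id ) ) + ( ( num ) ) $]
Step 8: reduce E->T. Stack=[E] ptr=3 lookahead=- remaining=[- ( num + ( id ) ) + ( ( num ) ) $]
Step 9: shift -. Stack=[E -] ptr=4 lookahead=( remaining=[( num + ( id ) ) + ( ( num ) ) $]
Step 10: shift (. Stack=[E - (] ptr=5 lookahead=num remaining=[num + ( id ) ) + ( ( num ) ) $]
Step 11: shift num. Stack=[E - ( num] ptr=6 lookahead=+ remaining=[+ ( id ) ) + ( ( num ) ) $]
Step 12: reduce F->num. Stack=[E - ( F] ptr=6 lookahead=+ remaining=[+ ( id ) ) + ( ( num ) ) $]
Step 13: reduce T->F. Stack=[E - ( T] ptr=6 lookahead=+ remaining=[+ ( id ) ) + ( ( num ) ) $]
Step 14: reduce E->T. Stack=[E - ( E] ptr=6 lookahead=+ remaining=[+ ( id ) ) + ( ( num ) ) $]
Step 15: shift +. Stack=[E - ( E +] ptr=7 lookahead=( remaining=[( id ) ) + ( ( num ) ) $]
Step 16: shift (. Stack=[E - ( E + (] ptr=8 lookahead=id remaining=[id ) ) + ( ( num ) ) $]
Step 17: shift id. Stack=[E - ( E + ( id] ptr=9 lookahead=) remaining=[) ) + ( ( num ) ) $]
Step 18: reduce F->id. Stack=[E - ( E + ( F] ptr=9 lookahead=) remaining=[) ) + ( ( num ) ) $]
Step 19: reduce T->F. Stack=[E - ( E + ( T] ptr=9 lookahead=) remaining=[) ) + ( ( num ) ) $]
Step 20: reduce E->T. Stack=[E - ( E + ( E] ptr=9 lookahead=) remaining=[) ) + ( ( num ) ) $]
Step 21: shift ). Stack=[E - ( E + ( E )] ptr=10 lookahead=) remaining=[) + ( ( num ) ) $]
Step 22: reduce F->( E ). Stack=[E - ( E + F] ptr=10 lookahead=) remaining=[) + ( ( num ) ) $]
Step 23: reduce T->F. Stack=[E - ( E + T] ptr=10 lookahead=) remaining=[) + ( ( num ) ) $]
Step 24: reduce E->E + T. Stack=[E - ( E] ptr=10 lookahead=) remaining=[) + ( ( num ) ) $]
Step 25: shift ). Stack=[E - ( E )] ptr=11 lookahead=+ remaining=[+ ( ( num ) ) $]
Step 26: reduce F->( E ). Stack=[E - F] ptr=11 lookahead=+ remaining=[+ ( ( num ) ) $]
Step 27: reduce T->F. Stack=[E - T] ptr=11 lookahead=+ remaining=[+ ( ( num ) ) $]
Step 28: reduce E->E - T. Stack=[E] ptr=11 lookahead=+ remaining=[+ ( ( num ) ) $]
Step 29: shift +. Stack=[E +] ptr=12 lookahead=( remaining=[( ( num ) ) $]
Step 30: shift (. Stack=[E + (] ptr=13 lookahead=( remaining=[( num ) ) $]
Step 31: shift (. Stack=[E + ( (] ptr=14 lookahead=num remaining=[num ) ) $]
Step 32: shift num. Stack=[E + ( ( num] ptr=15 lookahead=) remaining=[) ) $]
Step 33: reduce F->num. Stack=[E + ( ( F] ptr=15 lookahead=) remaining=[) ) $]
Step 34: reduce T->F. Stack=[E + ( ( T] ptr=15 lookahead=) remaining=[) ) $]
Step 35: reduce E->T. Stack=[E + ( ( E] ptr=15 lookahead=) remaining=[) ) $]
Step 36: shift ). Stack=[E + ( ( E )] ptr=16 lookahead=) remaining=[) $]
Step 37: reduce F->( E ). Stack=[E + ( F] ptr=16 lookahead=) remaining=[) $]
Step 38: reduce T->F. Stack=[E + ( T] ptr=16 lookahead=) remaining=[) $]
Step 39: reduce E->T. Stack=[E + ( E] ptr=16 lookahead=) remaining=[) $]
Step 40: shift ). Stack=[E + ( E )] ptr=17 lookahead=$ remaining=[$]
Step 41: reduce F->( E ). Stack=[E + F] ptr=17 lookahead=$ remaining=[$]
Step 42: reduce T->F. Stack=[E + T] ptr=17 lookahead=$ remaining=[$]
Step 43: reduce E->E + T. Stack=[E] ptr=17 lookahead=$ remaining=[$]
Step 44: accept. Stack=[E] ptr=17 lookahead=$ remaining=[$]

Answer: 44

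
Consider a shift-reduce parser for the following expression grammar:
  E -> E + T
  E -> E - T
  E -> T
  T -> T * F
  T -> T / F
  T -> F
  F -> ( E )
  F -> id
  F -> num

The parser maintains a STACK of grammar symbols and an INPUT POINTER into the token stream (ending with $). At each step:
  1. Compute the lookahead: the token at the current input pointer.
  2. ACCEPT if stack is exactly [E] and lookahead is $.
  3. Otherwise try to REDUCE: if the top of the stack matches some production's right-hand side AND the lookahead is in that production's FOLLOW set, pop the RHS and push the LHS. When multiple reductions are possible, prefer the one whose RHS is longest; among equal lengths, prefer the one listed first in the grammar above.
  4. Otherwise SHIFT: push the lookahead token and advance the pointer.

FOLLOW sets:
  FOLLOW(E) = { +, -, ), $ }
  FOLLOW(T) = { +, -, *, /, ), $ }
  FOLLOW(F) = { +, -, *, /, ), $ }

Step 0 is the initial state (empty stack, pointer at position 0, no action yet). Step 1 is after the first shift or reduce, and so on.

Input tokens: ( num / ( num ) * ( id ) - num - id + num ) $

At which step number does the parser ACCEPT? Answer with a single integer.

Step 1: shift (. Stack=[(] ptr=1 lookahead=num remaining=[num / ( num ) * ( id ) - num - id + num ) $]
Step 2: shift num. Stack=[( num] ptr=2 lookahead=/ remaining=[/ ( num ) * ( id ) - num - id + num ) $]
Step 3: reduce F->num. Stack=[( F] ptr=2 lookahead=/ remaining=[/ ( num ) * ( id ) - num - id + num ) $]
Step 4: reduce T->F. Stack=[( T] ptr=2 lookahead=/ remaining=[/ ( num ) * ( id ) - num - id + num ) $]
Step 5: shift /. Stack=[( T /] ptr=3 lookahead=( remaining=[( num ) * ( id ) - num - id + num ) $]
Step 6: shift (. Stack=[( T / (] ptr=4 lookahead=num remaining=[num ) * ( id ) - num - id + num ) $]
Step 7: shift num. Stack=[( T / ( num] ptr=5 lookahead=) remaining=[) * ( id ) - num - id + num ) $]
Step 8: reduce F->num. Stack=[( T / ( F] ptr=5 lookahead=) remaining=[) * ( id ) - num - id + num ) $]
Step 9: reduce T->F. Stack=[( T / ( T] ptr=5 lookahead=) remaining=[) * ( id ) - num - id + num ) $]
Step 10: reduce E->T. Stack=[( T / ( E] ptr=5 lookahead=) remaining=[) * ( id ) - num - id + num ) $]
Step 11: shift ). Stack=[( T / ( E )] ptr=6 lookahead=* remaining=[* ( id ) - num - id + num ) $]
Step 12: reduce F->( E ). Stack=[( T / F] ptr=6 lookahead=* remaining=[* ( id ) - num - id + num ) $]
Step 13: reduce T->T / F. Stack=[( T] ptr=6 lookahead=* remaining=[* ( id ) - num - id + num ) $]
Step 14: shift *. Stack=[( T *] ptr=7 lookahead=( remaining=[( id ) - num - id + num ) $]
Step 15: shift (. Stack=[( T * (] ptr=8 lookahead=id remaining=[id ) - num - id + num ) $]
Step 16: shift id. Stack=[( T * ( id] ptr=9 lookahead=) remaining=[) - num - id + num ) $]
Step 17: reduce F->id. Stack=[( T * ( F] ptr=9 lookahead=) remaining=[) - num - id + num ) $]
Step 18: reduce T->F. Stack=[( T * ( T] ptr=9 lookahead=) remaining=[) - num - id + num ) $]
Step 19: reduce E->T. Stack=[( T * ( E] ptr=9 lookahead=) remaining=[) - num - id + num ) $]
Step 20: shift ). Stack=[( T * ( E )] ptr=10 lookahead=- remaining=[- num - id + num ) $]
Step 21: reduce F->( E ). Stack=[( T * F] ptr=10 lookahead=- remaining=[- num - id + num ) $]
Step 22: reduce T->T * F. Stack=[( T] ptr=10 lookahead=- remaining=[- num - id + num ) $]
Step 23: reduce E->T. Stack=[( E] ptr=10 lookahead=- remaining=[- num - id + num ) $]
Step 24: shift -. Stack=[( E -] ptr=11 lookahead=num remaining=[num - id + num ) $]
Step 25: shift num. Stack=[( E - num] ptr=12 lookahead=- remaining=[- id + num ) $]
Step 26: reduce F->num. Stack=[( E - F] ptr=12 lookahead=- remaining=[- id + num ) $]
Step 27: reduce T->F. Stack=[( E - T] ptr=12 lookahead=- remaining=[- id + num ) $]
Step 28: reduce E->E - T. Stack=[( E] ptr=12 lookahead=- remaining=[- id + num ) $]
Step 29: shift -. Stack=[( E -] ptr=13 lookahead=id remaining=[id + num ) $]
Step 30: shift id. Stack=[( E - id] ptr=14 lookahead=+ remaining=[+ num ) $]
Step 31: reduce F->id. Stack=[( E - F] ptr=14 lookahead=+ remaining=[+ num ) $]
Step 32: reduce T->F. Stack=[( E - T] ptr=14 lookahead=+ remaining=[+ num ) $]
Step 33: reduce E->E - T. Stack=[( E] ptr=14 lookahead=+ remaining=[+ num ) $]
Step 34: shift +. Stack=[( E +] ptr=15 lookahead=num remaining=[num ) $]
Step 35: shift num. Stack=[( E + num] ptr=16 lookahead=) remaining=[) $]
Step 36: reduce F->num. Stack=[( E + F] ptr=16 lookahead=) remaining=[) $]
Step 37: reduce T->F. Stack=[( E + T] ptr=16 lookahead=) remaining=[) $]
Step 38: reduce E->E + T. Stack=[( E] ptr=16 lookahead=) remaining=[) $]
Step 39: shift ). Stack=[( E )] ptr=17 lookahead=$ remaining=[$]
Step 40: reduce F->( E ). Stack=[F] ptr=17 lookahead=$ remaining=[$]
Step 41: reduce T->F. Stack=[T] ptr=17 lookahead=$ remaining=[$]
Step 42: reduce E->T. Stack=[E] ptr=17 lookahead=$ remaining=[$]
Step 43: accept. Stack=[E] ptr=17 lookahead=$ remaining=[$]

Answer: 43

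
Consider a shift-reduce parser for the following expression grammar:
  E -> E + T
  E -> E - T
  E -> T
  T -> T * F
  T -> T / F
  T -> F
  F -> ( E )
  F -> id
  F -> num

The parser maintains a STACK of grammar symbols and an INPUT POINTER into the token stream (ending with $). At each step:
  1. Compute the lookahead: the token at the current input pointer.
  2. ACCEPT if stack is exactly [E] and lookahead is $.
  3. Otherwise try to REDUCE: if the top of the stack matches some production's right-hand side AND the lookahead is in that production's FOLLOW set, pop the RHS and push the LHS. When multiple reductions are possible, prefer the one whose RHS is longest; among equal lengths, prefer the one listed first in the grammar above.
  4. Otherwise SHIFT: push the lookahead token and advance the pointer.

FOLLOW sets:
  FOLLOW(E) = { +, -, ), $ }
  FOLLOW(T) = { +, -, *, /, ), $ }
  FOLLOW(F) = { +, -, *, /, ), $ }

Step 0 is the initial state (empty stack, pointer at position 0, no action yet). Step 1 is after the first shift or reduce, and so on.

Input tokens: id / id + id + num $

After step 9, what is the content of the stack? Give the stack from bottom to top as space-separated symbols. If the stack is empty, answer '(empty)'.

Step 1: shift id. Stack=[id] ptr=1 lookahead=/ remaining=[/ id + id + num $]
Step 2: reduce F->id. Stack=[F] ptr=1 lookahead=/ remaining=[/ id + id + num $]
Step 3: reduce T->F. Stack=[T] ptr=1 lookahead=/ remaining=[/ id + id + num $]
Step 4: shift /. Stack=[T /] ptr=2 lookahead=id remaining=[id + id + num $]
Step 5: shift id. Stack=[T / id] ptr=3 lookahead=+ remaining=[+ id + num $]
Step 6: reduce F->id. Stack=[T / F] ptr=3 lookahead=+ remaining=[+ id + num $]
Step 7: reduce T->T / F. Stack=[T] ptr=3 lookahead=+ remaining=[+ id + num $]
Step 8: reduce E->T. Stack=[E] ptr=3 lookahead=+ remaining=[+ id + num $]
Step 9: shift +. Stack=[E +] ptr=4 lookahead=id remaining=[id + num $]

Answer: E +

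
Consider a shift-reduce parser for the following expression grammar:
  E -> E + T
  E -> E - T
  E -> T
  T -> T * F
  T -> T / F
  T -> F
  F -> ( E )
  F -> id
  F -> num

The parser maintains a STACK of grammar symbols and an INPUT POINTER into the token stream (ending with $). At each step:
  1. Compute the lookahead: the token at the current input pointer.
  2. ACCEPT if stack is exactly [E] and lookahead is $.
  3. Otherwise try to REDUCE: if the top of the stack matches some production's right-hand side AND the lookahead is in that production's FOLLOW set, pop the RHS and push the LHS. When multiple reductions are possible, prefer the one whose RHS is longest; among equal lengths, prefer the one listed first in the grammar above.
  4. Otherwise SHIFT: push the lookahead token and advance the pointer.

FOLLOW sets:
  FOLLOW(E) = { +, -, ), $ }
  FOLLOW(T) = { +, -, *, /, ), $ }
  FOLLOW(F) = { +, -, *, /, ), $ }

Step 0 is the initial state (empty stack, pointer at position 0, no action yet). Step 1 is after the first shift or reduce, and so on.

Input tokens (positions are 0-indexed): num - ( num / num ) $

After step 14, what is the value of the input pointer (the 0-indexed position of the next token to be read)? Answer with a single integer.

Step 1: shift num. Stack=[num] ptr=1 lookahead=- remaining=[- ( num / num ) $]
Step 2: reduce F->num. Stack=[F] ptr=1 lookahead=- remaining=[- ( num / num ) $]
Step 3: reduce T->F. Stack=[T] ptr=1 lookahead=- remaining=[- ( num / num ) $]
Step 4: reduce E->T. Stack=[E] ptr=1 lookahead=- remaining=[- ( num / num ) $]
Step 5: shift -. Stack=[E -] ptr=2 lookahead=( remaining=[( num / num ) $]
Step 6: shift (. Stack=[E - (] ptr=3 lookahead=num remaining=[num / num ) $]
Step 7: shift num. Stack=[E - ( num] ptr=4 lookahead=/ remaining=[/ num ) $]
Step 8: reduce F->num. Stack=[E - ( F] ptr=4 lookahead=/ remaining=[/ num ) $]
Step 9: reduce T->F. Stack=[E - ( T] ptr=4 lookahead=/ remaining=[/ num ) $]
Step 10: shift /. Stack=[E - ( T /] ptr=5 lookahead=num remaining=[num ) $]
Step 11: shift num. Stack=[E - ( T / num] ptr=6 lookahead=) remaining=[) $]
Step 12: reduce F->num. Stack=[E - ( T / F] ptr=6 lookahead=) remaining=[) $]
Step 13: reduce T->T / F. Stack=[E - ( T] ptr=6 lookahead=) remaining=[) $]
Step 14: reduce E->T. Stack=[E - ( E] ptr=6 lookahead=) remaining=[) $]

Answer: 6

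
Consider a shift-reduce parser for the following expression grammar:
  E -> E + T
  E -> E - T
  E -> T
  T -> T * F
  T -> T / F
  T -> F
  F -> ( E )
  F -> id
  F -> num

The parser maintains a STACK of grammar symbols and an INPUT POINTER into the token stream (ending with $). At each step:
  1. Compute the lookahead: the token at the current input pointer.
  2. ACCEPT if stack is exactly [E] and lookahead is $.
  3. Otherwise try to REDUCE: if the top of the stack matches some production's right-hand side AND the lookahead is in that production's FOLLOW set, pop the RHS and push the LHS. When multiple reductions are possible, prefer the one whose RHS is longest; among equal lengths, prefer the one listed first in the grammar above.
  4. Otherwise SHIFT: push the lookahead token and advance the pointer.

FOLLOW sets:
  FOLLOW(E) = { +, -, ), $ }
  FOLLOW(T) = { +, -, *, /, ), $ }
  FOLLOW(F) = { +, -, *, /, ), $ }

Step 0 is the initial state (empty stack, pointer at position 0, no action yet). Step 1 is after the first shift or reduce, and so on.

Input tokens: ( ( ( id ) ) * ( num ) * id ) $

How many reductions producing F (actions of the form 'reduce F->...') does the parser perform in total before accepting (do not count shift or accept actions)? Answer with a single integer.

Answer: 7

Derivation:
Step 1: shift (. Stack=[(] ptr=1 lookahead=( remaining=[( ( id ) ) * ( num ) * id ) $]
Step 2: shift (. Stack=[( (] ptr=2 lookahead=( remaining=[( id ) ) * ( num ) * id ) $]
Step 3: shift (. Stack=[( ( (] ptr=3 lookahead=id remaining=[id ) ) * ( num ) * id ) $]
Step 4: shift id. Stack=[( ( ( id] ptr=4 lookahead=) remaining=[) ) * ( num ) * id ) $]
Step 5: reduce F->id. Stack=[( ( ( F] ptr=4 lookahead=) remaining=[) ) * ( num ) * id ) $]
Step 6: reduce T->F. Stack=[( ( ( T] ptr=4 lookahead=) remaining=[) ) * ( num ) * id ) $]
Step 7: reduce E->T. Stack=[( ( ( E] ptr=4 lookahead=) remaining=[) ) * ( num ) * id ) $]
Step 8: shift ). Stack=[( ( ( E )] ptr=5 lookahead=) remaining=[) * ( num ) * id ) $]
Step 9: reduce F->( E ). Stack=[( ( F] ptr=5 lookahead=) remaining=[) * ( num ) * id ) $]
Step 10: reduce T->F. Stack=[( ( T] ptr=5 lookahead=) remaining=[) * ( num ) * id ) $]
Step 11: reduce E->T. Stack=[( ( E] ptr=5 lookahead=) remaining=[) * ( num ) * id ) $]
Step 12: shift ). Stack=[( ( E )] ptr=6 lookahead=* remaining=[* ( num ) * id ) $]
Step 13: reduce F->( E ). Stack=[( F] ptr=6 lookahead=* remaining=[* ( num ) * id ) $]
Step 14: reduce T->F. Stack=[( T] ptr=6 lookahead=* remaining=[* ( num ) * id ) $]
Step 15: shift *. Stack=[( T *] ptr=7 lookahead=( remaining=[( num ) * id ) $]
Step 16: shift (. Stack=[( T * (] ptr=8 lookahead=num remaining=[num ) * id ) $]
Step 17: shift num. Stack=[( T * ( num] ptr=9 lookahead=) remaining=[) * id ) $]
Step 18: reduce F->num. Stack=[( T * ( F] ptr=9 lookahead=) remaining=[) * id ) $]
Step 19: reduce T->F. Stack=[( T * ( T] ptr=9 lookahead=) remaining=[) * id ) $]
Step 20: reduce E->T. Stack=[( T * ( E] ptr=9 lookahead=) remaining=[) * id ) $]
Step 21: shift ). Stack=[( T * ( E )] ptr=10 lookahead=* remaining=[* id ) $]
Step 22: reduce F->( E ). Stack=[( T * F] ptr=10 lookahead=* remaining=[* id ) $]
Step 23: reduce T->T * F. Stack=[( T] ptr=10 lookahead=* remaining=[* id ) $]
Step 24: shift *. Stack=[( T *] ptr=11 lookahead=id remaining=[id ) $]
Step 25: shift id. Stack=[( T * id] ptr=12 lookahead=) remaining=[) $]
Step 26: reduce F->id. Stack=[( T * F] ptr=12 lookahead=) remaining=[) $]
Step 27: reduce T->T * F. Stack=[( T] ptr=12 lookahead=) remaining=[) $]
Step 28: reduce E->T. Stack=[( E] ptr=12 lookahead=) remaining=[) $]
Step 29: shift ). Stack=[( E )] ptr=13 lookahead=$ remaining=[$]
Step 30: reduce F->( E ). Stack=[F] ptr=13 lookahead=$ remaining=[$]
Step 31: reduce T->F. Stack=[T] ptr=13 lookahead=$ remaining=[$]
Step 32: reduce E->T. Stack=[E] ptr=13 lookahead=$ remaining=[$]
Step 33: accept. Stack=[E] ptr=13 lookahead=$ remaining=[$]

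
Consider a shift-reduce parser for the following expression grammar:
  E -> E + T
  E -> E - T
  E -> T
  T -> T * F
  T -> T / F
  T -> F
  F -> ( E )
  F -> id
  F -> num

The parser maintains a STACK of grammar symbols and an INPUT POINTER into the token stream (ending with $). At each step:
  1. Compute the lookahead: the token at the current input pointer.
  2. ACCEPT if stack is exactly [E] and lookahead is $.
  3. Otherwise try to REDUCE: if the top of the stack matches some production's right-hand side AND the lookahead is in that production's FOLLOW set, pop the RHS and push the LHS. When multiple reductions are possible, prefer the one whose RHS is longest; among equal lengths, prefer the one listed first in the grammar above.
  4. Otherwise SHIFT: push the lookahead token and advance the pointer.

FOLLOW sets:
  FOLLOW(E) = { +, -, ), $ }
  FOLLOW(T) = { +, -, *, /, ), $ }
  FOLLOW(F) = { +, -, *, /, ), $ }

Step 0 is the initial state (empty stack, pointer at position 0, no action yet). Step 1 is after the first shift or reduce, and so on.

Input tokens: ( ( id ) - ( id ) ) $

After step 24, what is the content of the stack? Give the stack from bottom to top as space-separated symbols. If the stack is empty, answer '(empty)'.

Step 1: shift (. Stack=[(] ptr=1 lookahead=( remaining=[( id ) - ( id ) ) $]
Step 2: shift (. Stack=[( (] ptr=2 lookahead=id remaining=[id ) - ( id ) ) $]
Step 3: shift id. Stack=[( ( id] ptr=3 lookahead=) remaining=[) - ( id ) ) $]
Step 4: reduce F->id. Stack=[( ( F] ptr=3 lookahead=) remaining=[) - ( id ) ) $]
Step 5: reduce T->F. Stack=[( ( T] ptr=3 lookahead=) remaining=[) - ( id ) ) $]
Step 6: reduce E->T. Stack=[( ( E] ptr=3 lookahead=) remaining=[) - ( id ) ) $]
Step 7: shift ). Stack=[( ( E )] ptr=4 lookahead=- remaining=[- ( id ) ) $]
Step 8: reduce F->( E ). Stack=[( F] ptr=4 lookahead=- remaining=[- ( id ) ) $]
Step 9: reduce T->F. Stack=[( T] ptr=4 lookahead=- remaining=[- ( id ) ) $]
Step 10: reduce E->T. Stack=[( E] ptr=4 lookahead=- remaining=[- ( id ) ) $]
Step 11: shift -. Stack=[( E -] ptr=5 lookahead=( remaining=[( id ) ) $]
Step 12: shift (. Stack=[( E - (] ptr=6 lookahead=id remaining=[id ) ) $]
Step 13: shift id. Stack=[( E - ( id] ptr=7 lookahead=) remaining=[) ) $]
Step 14: reduce F->id. Stack=[( E - ( F] ptr=7 lookahead=) remaining=[) ) $]
Step 15: reduce T->F. Stack=[( E - ( T] ptr=7 lookahead=) remaining=[) ) $]
Step 16: reduce E->T. Stack=[( E - ( E] ptr=7 lookahead=) remaining=[) ) $]
Step 17: shift ). Stack=[( E - ( E )] ptr=8 lookahead=) remaining=[) $]
Step 18: reduce F->( E ). Stack=[( E - F] ptr=8 lookahead=) remaining=[) $]
Step 19: reduce T->F. Stack=[( E - T] ptr=8 lookahead=) remaining=[) $]
Step 20: reduce E->E - T. Stack=[( E] ptr=8 lookahead=) remaining=[) $]
Step 21: shift ). Stack=[( E )] ptr=9 lookahead=$ remaining=[$]
Step 22: reduce F->( E ). Stack=[F] ptr=9 lookahead=$ remaining=[$]
Step 23: reduce T->F. Stack=[T] ptr=9 lookahead=$ remaining=[$]
Step 24: reduce E->T. Stack=[E] ptr=9 lookahead=$ remaining=[$]

Answer: E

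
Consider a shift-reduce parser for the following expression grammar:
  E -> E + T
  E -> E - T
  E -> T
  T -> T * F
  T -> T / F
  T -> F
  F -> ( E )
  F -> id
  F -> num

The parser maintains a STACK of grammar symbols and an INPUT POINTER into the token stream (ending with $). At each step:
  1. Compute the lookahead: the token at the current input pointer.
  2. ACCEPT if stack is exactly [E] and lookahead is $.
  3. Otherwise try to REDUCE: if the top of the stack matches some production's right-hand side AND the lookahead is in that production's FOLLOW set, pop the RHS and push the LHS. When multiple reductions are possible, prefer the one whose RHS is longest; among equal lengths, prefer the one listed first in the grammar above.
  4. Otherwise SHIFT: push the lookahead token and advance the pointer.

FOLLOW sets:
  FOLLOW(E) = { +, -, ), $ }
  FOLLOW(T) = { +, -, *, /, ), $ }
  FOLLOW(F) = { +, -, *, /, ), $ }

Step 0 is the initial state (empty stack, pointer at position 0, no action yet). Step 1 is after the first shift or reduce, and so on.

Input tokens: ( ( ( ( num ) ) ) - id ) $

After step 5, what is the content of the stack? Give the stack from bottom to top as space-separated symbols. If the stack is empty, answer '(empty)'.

Answer: ( ( ( ( num

Derivation:
Step 1: shift (. Stack=[(] ptr=1 lookahead=( remaining=[( ( ( num ) ) ) - id ) $]
Step 2: shift (. Stack=[( (] ptr=2 lookahead=( remaining=[( ( num ) ) ) - id ) $]
Step 3: shift (. Stack=[( ( (] ptr=3 lookahead=( remaining=[( num ) ) ) - id ) $]
Step 4: shift (. Stack=[( ( ( (] ptr=4 lookahead=num remaining=[num ) ) ) - id ) $]
Step 5: shift num. Stack=[( ( ( ( num] ptr=5 lookahead=) remaining=[) ) ) - id ) $]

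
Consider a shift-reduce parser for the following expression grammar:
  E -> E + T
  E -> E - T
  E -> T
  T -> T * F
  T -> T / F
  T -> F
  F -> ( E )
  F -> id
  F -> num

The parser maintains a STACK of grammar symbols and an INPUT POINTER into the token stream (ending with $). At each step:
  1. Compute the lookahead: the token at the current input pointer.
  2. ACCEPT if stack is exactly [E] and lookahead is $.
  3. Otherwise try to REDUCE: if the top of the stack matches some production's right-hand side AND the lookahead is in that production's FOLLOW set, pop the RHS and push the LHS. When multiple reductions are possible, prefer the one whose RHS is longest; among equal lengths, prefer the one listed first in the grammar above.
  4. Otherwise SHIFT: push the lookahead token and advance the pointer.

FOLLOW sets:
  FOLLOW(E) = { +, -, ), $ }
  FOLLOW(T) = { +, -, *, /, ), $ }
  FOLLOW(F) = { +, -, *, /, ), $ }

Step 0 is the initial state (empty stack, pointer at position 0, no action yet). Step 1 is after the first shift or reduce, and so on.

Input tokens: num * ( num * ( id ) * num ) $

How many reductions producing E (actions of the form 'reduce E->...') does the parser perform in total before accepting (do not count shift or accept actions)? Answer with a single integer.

Answer: 3

Derivation:
Step 1: shift num. Stack=[num] ptr=1 lookahead=* remaining=[* ( num * ( id ) * num ) $]
Step 2: reduce F->num. Stack=[F] ptr=1 lookahead=* remaining=[* ( num * ( id ) * num ) $]
Step 3: reduce T->F. Stack=[T] ptr=1 lookahead=* remaining=[* ( num * ( id ) * num ) $]
Step 4: shift *. Stack=[T *] ptr=2 lookahead=( remaining=[( num * ( id ) * num ) $]
Step 5: shift (. Stack=[T * (] ptr=3 lookahead=num remaining=[num * ( id ) * num ) $]
Step 6: shift num. Stack=[T * ( num] ptr=4 lookahead=* remaining=[* ( id ) * num ) $]
Step 7: reduce F->num. Stack=[T * ( F] ptr=4 lookahead=* remaining=[* ( id ) * num ) $]
Step 8: reduce T->F. Stack=[T * ( T] ptr=4 lookahead=* remaining=[* ( id ) * num ) $]
Step 9: shift *. Stack=[T * ( T *] ptr=5 lookahead=( remaining=[( id ) * num ) $]
Step 10: shift (. Stack=[T * ( T * (] ptr=6 lookahead=id remaining=[id ) * num ) $]
Step 11: shift id. Stack=[T * ( T * ( id] ptr=7 lookahead=) remaining=[) * num ) $]
Step 12: reduce F->id. Stack=[T * ( T * ( F] ptr=7 lookahead=) remaining=[) * num ) $]
Step 13: reduce T->F. Stack=[T * ( T * ( T] ptr=7 lookahead=) remaining=[) * num ) $]
Step 14: reduce E->T. Stack=[T * ( T * ( E] ptr=7 lookahead=) remaining=[) * num ) $]
Step 15: shift ). Stack=[T * ( T * ( E )] ptr=8 lookahead=* remaining=[* num ) $]
Step 16: reduce F->( E ). Stack=[T * ( T * F] ptr=8 lookahead=* remaining=[* num ) $]
Step 17: reduce T->T * F. Stack=[T * ( T] ptr=8 lookahead=* remaining=[* num ) $]
Step 18: shift *. Stack=[T * ( T *] ptr=9 lookahead=num remaining=[num ) $]
Step 19: shift num. Stack=[T * ( T * num] ptr=10 lookahead=) remaining=[) $]
Step 20: reduce F->num. Stack=[T * ( T * F] ptr=10 lookahead=) remaining=[) $]
Step 21: reduce T->T * F. Stack=[T * ( T] ptr=10 lookahead=) remaining=[) $]
Step 22: reduce E->T. Stack=[T * ( E] ptr=10 lookahead=) remaining=[) $]
Step 23: shift ). Stack=[T * ( E )] ptr=11 lookahead=$ remaining=[$]
Step 24: reduce F->( E ). Stack=[T * F] ptr=11 lookahead=$ remaining=[$]
Step 25: reduce T->T * F. Stack=[T] ptr=11 lookahead=$ remaining=[$]
Step 26: reduce E->T. Stack=[E] ptr=11 lookahead=$ remaining=[$]
Step 27: accept. Stack=[E] ptr=11 lookahead=$ remaining=[$]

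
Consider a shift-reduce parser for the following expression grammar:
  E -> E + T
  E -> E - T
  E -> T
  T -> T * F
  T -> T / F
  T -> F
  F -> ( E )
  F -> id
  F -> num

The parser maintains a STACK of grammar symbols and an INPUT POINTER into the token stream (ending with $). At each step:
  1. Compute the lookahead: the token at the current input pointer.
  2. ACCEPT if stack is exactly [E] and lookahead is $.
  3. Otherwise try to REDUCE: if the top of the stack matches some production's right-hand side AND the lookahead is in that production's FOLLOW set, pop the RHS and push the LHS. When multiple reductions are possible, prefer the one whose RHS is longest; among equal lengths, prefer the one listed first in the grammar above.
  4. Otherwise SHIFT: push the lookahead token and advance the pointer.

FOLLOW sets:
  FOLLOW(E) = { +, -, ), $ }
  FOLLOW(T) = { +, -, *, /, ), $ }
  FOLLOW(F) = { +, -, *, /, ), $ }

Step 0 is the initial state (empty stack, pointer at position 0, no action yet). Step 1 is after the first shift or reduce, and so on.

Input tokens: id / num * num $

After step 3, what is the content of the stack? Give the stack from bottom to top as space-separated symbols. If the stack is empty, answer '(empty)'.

Answer: T

Derivation:
Step 1: shift id. Stack=[id] ptr=1 lookahead=/ remaining=[/ num * num $]
Step 2: reduce F->id. Stack=[F] ptr=1 lookahead=/ remaining=[/ num * num $]
Step 3: reduce T->F. Stack=[T] ptr=1 lookahead=/ remaining=[/ num * num $]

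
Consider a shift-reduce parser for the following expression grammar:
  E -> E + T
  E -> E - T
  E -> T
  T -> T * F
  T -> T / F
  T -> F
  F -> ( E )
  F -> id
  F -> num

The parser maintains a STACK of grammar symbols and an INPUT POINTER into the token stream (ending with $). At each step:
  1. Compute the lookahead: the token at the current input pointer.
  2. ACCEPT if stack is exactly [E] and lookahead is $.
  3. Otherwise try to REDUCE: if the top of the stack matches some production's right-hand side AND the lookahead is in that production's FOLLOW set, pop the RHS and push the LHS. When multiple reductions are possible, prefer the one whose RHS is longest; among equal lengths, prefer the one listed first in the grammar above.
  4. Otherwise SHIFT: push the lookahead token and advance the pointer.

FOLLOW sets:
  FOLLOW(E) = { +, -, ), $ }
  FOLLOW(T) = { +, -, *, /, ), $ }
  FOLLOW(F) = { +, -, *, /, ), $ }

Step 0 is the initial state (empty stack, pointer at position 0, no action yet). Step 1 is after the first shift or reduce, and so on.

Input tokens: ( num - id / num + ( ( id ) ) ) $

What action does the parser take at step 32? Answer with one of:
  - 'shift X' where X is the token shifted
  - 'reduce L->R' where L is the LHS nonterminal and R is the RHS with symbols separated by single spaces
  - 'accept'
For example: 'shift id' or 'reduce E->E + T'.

Answer: reduce T->F

Derivation:
Step 1: shift (. Stack=[(] ptr=1 lookahead=num remaining=[num - id / num + ( ( id ) ) ) $]
Step 2: shift num. Stack=[( num] ptr=2 lookahead=- remaining=[- id / num + ( ( id ) ) ) $]
Step 3: reduce F->num. Stack=[( F] ptr=2 lookahead=- remaining=[- id / num + ( ( id ) ) ) $]
Step 4: reduce T->F. Stack=[( T] ptr=2 lookahead=- remaining=[- id / num + ( ( id ) ) ) $]
Step 5: reduce E->T. Stack=[( E] ptr=2 lookahead=- remaining=[- id / num + ( ( id ) ) ) $]
Step 6: shift -. Stack=[( E -] ptr=3 lookahead=id remaining=[id / num + ( ( id ) ) ) $]
Step 7: shift id. Stack=[( E - id] ptr=4 lookahead=/ remaining=[/ num + ( ( id ) ) ) $]
Step 8: reduce F->id. Stack=[( E - F] ptr=4 lookahead=/ remaining=[/ num + ( ( id ) ) ) $]
Step 9: reduce T->F. Stack=[( E - T] ptr=4 lookahead=/ remaining=[/ num + ( ( id ) ) ) $]
Step 10: shift /. Stack=[( E - T /] ptr=5 lookahead=num remaining=[num + ( ( id ) ) ) $]
Step 11: shift num. Stack=[( E - T / num] ptr=6 lookahead=+ remaining=[+ ( ( id ) ) ) $]
Step 12: reduce F->num. Stack=[( E - T / F] ptr=6 lookahead=+ remaining=[+ ( ( id ) ) ) $]
Step 13: reduce T->T / F. Stack=[( E - T] ptr=6 lookahead=+ remaining=[+ ( ( id ) ) ) $]
Step 14: reduce E->E - T. Stack=[( E] ptr=6 lookahead=+ remaining=[+ ( ( id ) ) ) $]
Step 15: shift +. Stack=[( E +] ptr=7 lookahead=( remaining=[( ( id ) ) ) $]
Step 16: shift (. Stack=[( E + (] ptr=8 lookahead=( remaining=[( id ) ) ) $]
Step 17: shift (. Stack=[( E + ( (] ptr=9 lookahead=id remaining=[id ) ) ) $]
Step 18: shift id. Stack=[( E + ( ( id] ptr=10 lookahead=) remaining=[) ) ) $]
Step 19: reduce F->id. Stack=[( E + ( ( F] ptr=10 lookahead=) remaining=[) ) ) $]
Step 20: reduce T->F. Stack=[( E + ( ( T] ptr=10 lookahead=) remaining=[) ) ) $]
Step 21: reduce E->T. Stack=[( E + ( ( E] ptr=10 lookahead=) remaining=[) ) ) $]
Step 22: shift ). Stack=[( E + ( ( E )] ptr=11 lookahead=) remaining=[) ) $]
Step 23: reduce F->( E ). Stack=[( E + ( F] ptr=11 lookahead=) remaining=[) ) $]
Step 24: reduce T->F. Stack=[( E + ( T] ptr=11 lookahead=) remaining=[) ) $]
Step 25: reduce E->T. Stack=[( E + ( E] ptr=11 lookahead=) remaining=[) ) $]
Step 26: shift ). Stack=[( E + ( E )] ptr=12 lookahead=) remaining=[) $]
Step 27: reduce F->( E ). Stack=[( E + F] ptr=12 lookahead=) remaining=[) $]
Step 28: reduce T->F. Stack=[( E + T] ptr=12 lookahead=) remaining=[) $]
Step 29: reduce E->E + T. Stack=[( E] ptr=12 lookahead=) remaining=[) $]
Step 30: shift ). Stack=[( E )] ptr=13 lookahead=$ remaining=[$]
Step 31: reduce F->( E ). Stack=[F] ptr=13 lookahead=$ remaining=[$]
Step 32: reduce T->F. Stack=[T] ptr=13 lookahead=$ remaining=[$]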